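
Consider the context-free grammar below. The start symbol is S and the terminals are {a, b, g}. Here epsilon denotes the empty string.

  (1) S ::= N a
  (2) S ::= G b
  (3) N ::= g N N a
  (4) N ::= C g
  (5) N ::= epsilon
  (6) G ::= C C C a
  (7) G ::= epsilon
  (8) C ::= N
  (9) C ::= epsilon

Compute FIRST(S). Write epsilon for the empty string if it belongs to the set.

FIRST(S) = {a, b, g}  (via N a, G b)
FIRST(N) = {epsilon, g}  (via C g)
FIRST(C) = {epsilon, g}  (via N)
FIRST(G) = {epsilon, a, g}  (via C C C a)

{a, b, g}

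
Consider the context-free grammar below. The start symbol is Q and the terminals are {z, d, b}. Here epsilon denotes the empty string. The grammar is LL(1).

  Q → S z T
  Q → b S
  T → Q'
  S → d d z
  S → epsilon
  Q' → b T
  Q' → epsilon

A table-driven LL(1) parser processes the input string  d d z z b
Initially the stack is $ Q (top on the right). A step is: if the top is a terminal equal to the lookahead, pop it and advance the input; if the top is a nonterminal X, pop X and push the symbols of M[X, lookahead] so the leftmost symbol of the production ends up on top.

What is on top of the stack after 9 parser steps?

T

step 1: stack=$ Q  input=d d z z b $  — expand Q → S z T
step 2: stack=$ T z S  input=d d z z b $  — expand S → d d z
step 3: stack=$ T z z d d  input=d d z z b $  — match d
step 4: stack=$ T z z d  input=d z z b $  — match d
step 5: stack=$ T z z  input=z z b $  — match z
step 6: stack=$ T z  input=z b $  — match z
step 7: stack=$ T  input=b $  — expand T → Q'
step 8: stack=$ Q'  input=b $  — expand Q' → b T
step 9: stack=$ T b  input=b $  — match b
Stack after step 9: $ T (top = T).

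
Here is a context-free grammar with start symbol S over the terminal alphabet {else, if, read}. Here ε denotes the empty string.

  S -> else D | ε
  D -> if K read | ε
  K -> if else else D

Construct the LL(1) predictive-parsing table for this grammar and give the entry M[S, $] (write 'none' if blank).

FIRST(S) = {ε, else}
FIRST(D) = {ε, if}
FIRST(K) = {if}
FOLLOW(S) includes $ since S is the start symbol.
FOLLOW(S): S appears on no right-hand side. Thus FOLLOW(S) = {$}.
For S -> else D: FIRST(else D) = {else}, so it goes in M[S, t] for t ∈ {else}.
For S -> ε: FIRST(ε) = {ε}, so it goes in M[S, t] for t ∈ {}; since ε ∈ FIRST, also for every t ∈ FOLLOW(S) = {$}.

S -> ε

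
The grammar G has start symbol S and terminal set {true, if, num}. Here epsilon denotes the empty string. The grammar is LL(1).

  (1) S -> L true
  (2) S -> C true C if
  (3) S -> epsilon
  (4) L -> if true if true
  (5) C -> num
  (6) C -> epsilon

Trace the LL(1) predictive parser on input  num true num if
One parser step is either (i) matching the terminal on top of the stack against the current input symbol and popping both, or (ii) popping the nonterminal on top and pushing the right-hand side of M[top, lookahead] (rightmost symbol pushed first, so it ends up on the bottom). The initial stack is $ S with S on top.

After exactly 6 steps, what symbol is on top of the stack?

     Stack            Input              Action
  1  $ S              num true num if $  expand S -> C true C if
  2  $ if C true C    num true num if $  expand C -> num
  3  $ if C true num  num true num if $  match num
  4  $ if C true      true num if $      match true
  5  $ if C           num if $           expand C -> num
  6  $ if num         num if $           match num
Stack after step 6: $ if (top = if).

if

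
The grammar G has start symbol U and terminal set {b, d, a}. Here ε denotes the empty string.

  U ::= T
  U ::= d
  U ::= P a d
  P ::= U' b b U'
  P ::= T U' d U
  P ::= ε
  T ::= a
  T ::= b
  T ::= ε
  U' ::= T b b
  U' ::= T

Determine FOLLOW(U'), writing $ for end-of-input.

{a, b, d}

FIRST(T): from T::=a we get {a}; from T::=b we get {b}; from T::=ε we get {ε}. So FIRST(T) = {ε, a, b}.
FIRST(U'): from U'::=T b b we get {a, b}; from U'::=T we get {ε, a, b}. So FIRST(U') = {ε, a, b}.
FIRST(P): from P::=U' b b U' we get {a, b}; from P::=T U' d U we get {a, b, d}; from P::=ε we get {ε}. So FIRST(P) = {ε, a, b, d}.
FIRST(U): from U::=T we get {ε, a, b}; from U::=d we get {d}; from U::=P a d we get {a, b, d}. So FIRST(U) = {ε, a, b, d}.
FOLLOW(U) includes $ since U is the start symbol.
FOLLOW(P): in U::=P a d, P is followed by a d with FIRST {a}. Thus FOLLOW(P) = {a}.
FOLLOW(U): in P::=T U' d U, the suffix after U is empty, so FOLLOW(U) ⊇ FOLLOW(P) = {a}. Thus FOLLOW(U) = {$, a}.
FOLLOW(U'): in P::=U' b b U' (occurrence 1), U' is followed by b b U' with FIRST {b}; in P::=U' b b U' (occurrence 2), the suffix after U' is empty, so FOLLOW(U') ⊇ FOLLOW(P) = {a}; in P::=T U' d U, U' is followed by d U with FIRST {d}. Thus FOLLOW(U') = {a, b, d}.
FOLLOW(T): in U::=T, the suffix after T is empty, so FOLLOW(T) ⊇ FOLLOW(U) = {$, a}; in P::=T U' d U, T is followed by U' d U with FIRST {a, b, d}; in U'::=T b b, T is followed by b b with FIRST {b}; in U'::=T, the suffix after T is empty, so FOLLOW(T) ⊇ FOLLOW(U') = {a, b, d}. Thus FOLLOW(T) = {$, a, b, d}.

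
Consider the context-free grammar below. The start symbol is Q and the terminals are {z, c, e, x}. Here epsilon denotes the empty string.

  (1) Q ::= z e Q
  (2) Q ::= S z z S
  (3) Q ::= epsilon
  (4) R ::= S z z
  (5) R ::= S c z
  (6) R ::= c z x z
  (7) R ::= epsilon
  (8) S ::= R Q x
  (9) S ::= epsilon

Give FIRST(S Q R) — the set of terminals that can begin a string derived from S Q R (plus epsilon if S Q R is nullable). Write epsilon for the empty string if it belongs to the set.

{epsilon, c, x, z}

FIRST(Q): from Q::=z e Q we get {z}; from Q::=S z z S we get {c, x, z}; from Q::=epsilon we get {epsilon}. So FIRST(Q) = {epsilon, c, x, z}.
FIRST(R): from R::=S z z we get {c, x, z}; from R::=S c z we get {c, x, z}; from R::=c z x z we get {c}; from R::=epsilon we get {epsilon}. So FIRST(R) = {epsilon, c, x, z}.
FIRST(S): from S::=R Q x we get {c, x, z}; from S::=epsilon we get {epsilon}. So FIRST(S) = {epsilon, c, x, z}.
FIRST(S Q R): take FIRST of each symbol in turn, carrying on past any symbol whose FIRST contains epsilon; result {epsilon, c, x, z}.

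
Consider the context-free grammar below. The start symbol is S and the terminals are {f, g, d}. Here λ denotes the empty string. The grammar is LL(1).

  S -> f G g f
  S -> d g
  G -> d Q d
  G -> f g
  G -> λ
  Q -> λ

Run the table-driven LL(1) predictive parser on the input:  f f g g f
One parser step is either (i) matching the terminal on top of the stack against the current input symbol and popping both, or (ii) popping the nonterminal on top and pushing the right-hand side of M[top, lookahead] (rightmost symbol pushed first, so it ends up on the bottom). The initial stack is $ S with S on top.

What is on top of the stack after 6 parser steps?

f

     Stack      Input        Action
  1  $ S        f f g g f $  expand S -> f G g f
  2  $ f g G f  f f g g f $  match f
  3  $ f g G    f g g f $    expand G -> f g
  4  $ f g g f  f g g f $    match f
  5  $ f g g    g g f $      match g
  6  $ f g      g f $        match g
Stack after step 6: $ f (top = f).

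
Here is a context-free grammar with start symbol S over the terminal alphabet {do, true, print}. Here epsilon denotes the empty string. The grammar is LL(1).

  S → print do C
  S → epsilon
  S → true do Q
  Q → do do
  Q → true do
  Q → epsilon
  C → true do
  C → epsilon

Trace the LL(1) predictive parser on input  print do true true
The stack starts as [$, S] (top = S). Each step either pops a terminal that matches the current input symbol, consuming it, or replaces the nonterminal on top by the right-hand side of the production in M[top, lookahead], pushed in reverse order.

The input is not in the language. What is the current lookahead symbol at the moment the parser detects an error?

step 1: stack=$ S  input=print do true true $  — expand S → print do C
step 2: stack=$ C do print  input=print do true true $  — match print
step 3: stack=$ C do  input=do true true $  — match do
step 4: stack=$ C  input=true true $  — expand C → true do
step 5: stack=$ do true  input=true true $  — match true
step 6: stack=$ do  input=true $  — error: top is terminal do but lookahead is true

true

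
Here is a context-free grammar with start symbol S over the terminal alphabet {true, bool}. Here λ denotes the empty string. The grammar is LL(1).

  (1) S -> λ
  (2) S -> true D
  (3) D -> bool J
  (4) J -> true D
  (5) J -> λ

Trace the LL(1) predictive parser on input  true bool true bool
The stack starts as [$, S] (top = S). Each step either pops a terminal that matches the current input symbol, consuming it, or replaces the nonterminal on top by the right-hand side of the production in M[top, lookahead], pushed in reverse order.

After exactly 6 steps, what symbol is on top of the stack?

D

step 1: stack=$ S  input=true bool true bool $  — expand S -> true D
step 2: stack=$ D true  input=true bool true bool $  — match true
step 3: stack=$ D  input=bool true bool $  — expand D -> bool J
step 4: stack=$ J bool  input=bool true bool $  — match bool
step 5: stack=$ J  input=true bool $  — expand J -> true D
step 6: stack=$ D true  input=true bool $  — match true
Stack after step 6: $ D (top = D).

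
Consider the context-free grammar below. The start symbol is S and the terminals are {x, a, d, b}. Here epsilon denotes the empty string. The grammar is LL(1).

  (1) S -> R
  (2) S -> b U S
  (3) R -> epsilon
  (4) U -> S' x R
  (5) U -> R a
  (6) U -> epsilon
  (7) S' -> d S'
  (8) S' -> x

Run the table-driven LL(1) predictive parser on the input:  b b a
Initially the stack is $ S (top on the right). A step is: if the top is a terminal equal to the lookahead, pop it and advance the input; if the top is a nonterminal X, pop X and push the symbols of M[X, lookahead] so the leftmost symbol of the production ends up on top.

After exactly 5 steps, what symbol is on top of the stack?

U

step 1: stack=$ S  input=b b a $  — expand S -> b U S
step 2: stack=$ S U b  input=b b a $  — match b
step 3: stack=$ S U  input=b a $  — expand U -> epsilon
step 4: stack=$ S  input=b a $  — expand S -> b U S
step 5: stack=$ S U b  input=b a $  — match b
Stack after step 5: $ S U (top = U).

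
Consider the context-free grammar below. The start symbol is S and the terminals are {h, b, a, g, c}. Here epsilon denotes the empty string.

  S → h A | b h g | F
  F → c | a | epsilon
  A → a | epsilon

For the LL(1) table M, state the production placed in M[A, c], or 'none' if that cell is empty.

none

FIRST(F): from F→c we get {c}; from F→a we get {a}; from F→epsilon we get {epsilon}. So FIRST(F) = {epsilon, a, c}.
FIRST(A): from A→a we get {a}; from A→epsilon we get {epsilon}. So FIRST(A) = {epsilon, a}.
FIRST(S): from S→h A we get {h}; from S→b h g we get {b}; from S→F we get {epsilon, a, c}. So FIRST(S) = {epsilon, a, b, c, h}.
FOLLOW(S) includes $ since S is the start symbol.
FOLLOW(S): S appears on no right-hand side. Thus FOLLOW(S) = {$}.
FOLLOW(A): in S→h A, the suffix after A is empty, so FOLLOW(A) ⊇ FOLLOW(S) = {$}. Thus FOLLOW(A) = {$}.
For A → a: FIRST(a) = {a}, so it goes in M[A, t] for t ∈ {a}.
For A → epsilon: FIRST(epsilon) = {epsilon}, so it goes in M[A, t] for t ∈ {}; since epsilon ∈ FIRST, also for every t ∈ FOLLOW(A) = {$}.
None of these place a production in M[A, c].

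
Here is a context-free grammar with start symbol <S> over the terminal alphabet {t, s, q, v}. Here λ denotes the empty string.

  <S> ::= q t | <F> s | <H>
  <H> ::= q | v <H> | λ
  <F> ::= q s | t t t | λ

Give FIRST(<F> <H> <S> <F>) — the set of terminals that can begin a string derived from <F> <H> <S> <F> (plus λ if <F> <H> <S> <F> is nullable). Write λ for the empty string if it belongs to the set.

{λ, q, s, t, v}

FIRST(<H>) = {λ, q, v}
FIRST(<F>) = {λ, q, t}
FIRST(<S>) = {λ, q, s, t, v}  (via <F> s, <H>)
FIRST(<F> <H> <S> <F>): take FIRST of each symbol in turn, carrying on past any symbol whose FIRST contains λ; result {λ, q, s, t, v}.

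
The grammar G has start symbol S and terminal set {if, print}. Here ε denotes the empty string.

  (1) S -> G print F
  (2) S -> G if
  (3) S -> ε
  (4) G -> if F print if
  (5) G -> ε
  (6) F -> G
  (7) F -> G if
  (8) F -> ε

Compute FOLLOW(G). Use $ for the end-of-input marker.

FIRST(G) = {ε, if}
FIRST(S) = {ε, if, print}  (via G print F, G if)
FIRST(F) = {ε, if}  (via G, G if)
FOLLOW(S) includes $ since S is the start symbol.
FOLLOW(S): S appears on no right-hand side. Thus FOLLOW(S) = {$}.
FOLLOW(F): in S->G print F, the suffix after F is empty, so FOLLOW(F) ⊇ FOLLOW(S) = {$}; in G->if F print if, F is followed by print if with FIRST {print}. Thus FOLLOW(F) = {$, print}.
FOLLOW(G): in S->G print F, G is followed by print F with FIRST {print}; in S->G if, G is followed by if with FIRST {if}; in F->G, the suffix after G is empty, so FOLLOW(G) ⊇ FOLLOW(F) = {$, print}; in F->G if, G is followed by if with FIRST {if}. Thus FOLLOW(G) = {$, if, print}.

{$, if, print}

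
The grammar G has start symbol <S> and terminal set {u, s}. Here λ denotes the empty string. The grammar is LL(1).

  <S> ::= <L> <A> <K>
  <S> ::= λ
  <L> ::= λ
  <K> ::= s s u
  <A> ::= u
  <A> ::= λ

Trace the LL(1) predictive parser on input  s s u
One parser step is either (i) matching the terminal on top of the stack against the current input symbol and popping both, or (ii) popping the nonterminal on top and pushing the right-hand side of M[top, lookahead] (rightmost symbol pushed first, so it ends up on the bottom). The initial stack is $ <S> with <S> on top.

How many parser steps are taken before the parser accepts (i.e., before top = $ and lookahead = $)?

7

     Stack          Input    Action
  1  $ <S>          s s u $  expand <S> ::= <L> <A> <K>
  2  $ <K> <A> <L>  s s u $  expand <L> ::= λ
  3  $ <K> <A>      s s u $  expand <A> ::= λ
  4  $ <K>          s s u $  expand <K> ::= s s u
  5  $ u s s        s s u $  match s
  6  $ u s          s u $    match s
  7  $ u            u $      match u
Accept reached after 7 steps.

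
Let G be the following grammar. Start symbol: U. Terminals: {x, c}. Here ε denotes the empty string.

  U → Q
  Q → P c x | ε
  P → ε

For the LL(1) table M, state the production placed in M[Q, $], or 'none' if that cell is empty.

Q → ε

FIRST(P): from P→ε we get {ε}. So FIRST(P) = {ε}.
FIRST(Q): from Q→P c x we get {c}; from Q→ε we get {ε}. So FIRST(Q) = {ε, c}.
FIRST(U): from U→Q we get {ε, c}. So FIRST(U) = {ε, c}.
FOLLOW(U) includes $ since U is the start symbol.
FOLLOW(U): U appears on no right-hand side. Thus FOLLOW(U) = {$}.
FOLLOW(Q): in U→Q, the suffix after Q is empty, so FOLLOW(Q) ⊇ FOLLOW(U) = {$}. Thus FOLLOW(Q) = {$}.
For Q → P c x: FIRST(P c x) = {c}, so it goes in M[Q, t] for t ∈ {c}.
For Q → ε: FIRST(ε) = {ε}, so it goes in M[Q, t] for t ∈ {}; since ε ∈ FIRST, also for every t ∈ FOLLOW(Q) = {$}.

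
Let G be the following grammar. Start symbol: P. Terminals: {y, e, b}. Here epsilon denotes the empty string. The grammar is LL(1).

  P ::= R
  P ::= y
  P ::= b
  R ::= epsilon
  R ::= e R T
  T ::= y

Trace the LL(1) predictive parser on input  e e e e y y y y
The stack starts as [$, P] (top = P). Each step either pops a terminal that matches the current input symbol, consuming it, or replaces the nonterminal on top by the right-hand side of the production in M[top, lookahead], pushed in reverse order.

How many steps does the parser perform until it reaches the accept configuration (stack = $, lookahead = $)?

18

step 1: stack=$ P  input=e e e e y y y y $  — expand P ::= R
step 2: stack=$ R  input=e e e e y y y y $  — expand R ::= e R T
step 3: stack=$ T R e  input=e e e e y y y y $  — match e
step 4: stack=$ T R  input=e e e y y y y $  — expand R ::= e R T
step 5: stack=$ T T R e  input=e e e y y y y $  — match e
step 6: stack=$ T T R  input=e e y y y y $  — expand R ::= e R T
step 7: stack=$ T T T R e  input=e e y y y y $  — match e
step 8: stack=$ T T T R  input=e y y y y $  — expand R ::= e R T
step 9: stack=$ T T T T R e  input=e y y y y $  — match e
step 10: stack=$ T T T T R  input=y y y y $  — expand R ::= epsilon
step 11: stack=$ T T T T  input=y y y y $  — expand T ::= y
step 12: stack=$ T T T y  input=y y y y $  — match y
step 13: stack=$ T T T  input=y y y $  — expand T ::= y
step 14: stack=$ T T y  input=y y y $  — match y
step 15: stack=$ T T  input=y y $  — expand T ::= y
step 16: stack=$ T y  input=y y $  — match y
step 17: stack=$ T  input=y $  — expand T ::= y
step 18: stack=$ y  input=y $  — match y
Accept reached after 18 steps.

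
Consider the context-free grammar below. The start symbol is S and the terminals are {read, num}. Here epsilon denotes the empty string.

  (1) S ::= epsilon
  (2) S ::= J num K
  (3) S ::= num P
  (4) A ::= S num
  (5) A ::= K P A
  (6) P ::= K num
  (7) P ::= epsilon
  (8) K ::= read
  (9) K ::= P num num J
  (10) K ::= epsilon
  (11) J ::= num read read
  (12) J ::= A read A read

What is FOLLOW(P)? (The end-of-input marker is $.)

{$, num, read}

FIRST(S) = {epsilon, num, read}  (via J num K)
FIRST(A) = {num, read}  (via S num, K P A)
FIRST(J) = {num, read}  (via A read A read)
FIRST(P) = {epsilon, num, read}  (via K num)
FIRST(K) = {epsilon, num, read}  (via P num num J)
FOLLOW(S) includes $ since S is the start symbol.
FOLLOW(S): in A::=S num, S is followed by num with FIRST {num}. Thus FOLLOW(S) = {$, num}.
FOLLOW(A): in A::=K P A, the suffix after A is empty (adds nothing new); in J::=A read A read (occurrence 1), A is followed by read A read with FIRST {read}; in J::=A read A read (occurrence 2), A is followed by read with FIRST {read}. Thus FOLLOW(A) = {read}.
FOLLOW(P): in S::=num P, the suffix after P is empty, so FOLLOW(P) ⊇ FOLLOW(S) = {$, num}; in A::=K P A, P is followed by A with FIRST {num, read}; in K::=P num num J, P is followed by num num J with FIRST {num}. Thus FOLLOW(P) = {$, num, read}.
FOLLOW(K): in S::=J num K, the suffix after K is empty, so FOLLOW(K) ⊇ FOLLOW(S) = {$, num}; in A::=K P A, K is followed by P A with FIRST {num, read}; in P::=K num, K is followed by num with FIRST {num}. Thus FOLLOW(K) = {$, num, read}.
FOLLOW(J): in S::=J num K, J is followed by num K with FIRST {num}; in K::=P num num J, the suffix after J is empty, so FOLLOW(J) ⊇ FOLLOW(K) = {$, num, read}. Thus FOLLOW(J) = {$, num, read}.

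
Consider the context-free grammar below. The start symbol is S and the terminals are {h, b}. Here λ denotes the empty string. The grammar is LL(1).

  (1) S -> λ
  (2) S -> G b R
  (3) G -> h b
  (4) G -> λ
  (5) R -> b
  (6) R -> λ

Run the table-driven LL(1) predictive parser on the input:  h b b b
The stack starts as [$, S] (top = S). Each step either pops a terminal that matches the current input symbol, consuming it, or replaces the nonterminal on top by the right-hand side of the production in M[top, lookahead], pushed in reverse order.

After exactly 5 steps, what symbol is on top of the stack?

step 1: stack=$ S  input=h b b b $  — expand S -> G b R
step 2: stack=$ R b G  input=h b b b $  — expand G -> h b
step 3: stack=$ R b b h  input=h b b b $  — match h
step 4: stack=$ R b b  input=b b b $  — match b
step 5: stack=$ R b  input=b b $  — match b
Stack after step 5: $ R (top = R).

R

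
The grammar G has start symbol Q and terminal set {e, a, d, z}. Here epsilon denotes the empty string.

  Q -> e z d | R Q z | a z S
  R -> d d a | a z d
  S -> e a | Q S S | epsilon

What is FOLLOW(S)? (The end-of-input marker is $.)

{$, a, d, e, z}

FIRST(R) = {a, d}
FIRST(Q) = {a, d, e}  (via R Q z)
FIRST(S) = {epsilon, a, d, e}  (via Q S S)
FOLLOW(Q) includes $ since Q is the start symbol.
FOLLOW(R): in Q->R Q z, R is followed by Q z with FIRST {a, d, e}. Thus FOLLOW(R) = {a, d, e}.
FOLLOW(Q): in Q->R Q z, Q is followed by z with FIRST {z}; in S->Q S S, Q is followed by S S with FIRST {epsilon, a, d, e}; in S->Q S S, the suffix after Q is nullable, so FOLLOW(Q) ⊇ FOLLOW(S) = {$, a, d, e, z}. Thus FOLLOW(Q) = {$, a, d, e, z}.
FOLLOW(S): in Q->a z S, the suffix after S is empty, so FOLLOW(S) ⊇ FOLLOW(Q) = {$, a, d, e, z}; in S->Q S S (occurrence 1), S is followed by S with FIRST {epsilon, a, d, e}; in S->Q S S (occurrence 1), the suffix after S is nullable (adds nothing new); in S->Q S S (occurrence 2), the suffix after S is empty (adds nothing new). Thus FOLLOW(S) = {$, a, d, e, z}.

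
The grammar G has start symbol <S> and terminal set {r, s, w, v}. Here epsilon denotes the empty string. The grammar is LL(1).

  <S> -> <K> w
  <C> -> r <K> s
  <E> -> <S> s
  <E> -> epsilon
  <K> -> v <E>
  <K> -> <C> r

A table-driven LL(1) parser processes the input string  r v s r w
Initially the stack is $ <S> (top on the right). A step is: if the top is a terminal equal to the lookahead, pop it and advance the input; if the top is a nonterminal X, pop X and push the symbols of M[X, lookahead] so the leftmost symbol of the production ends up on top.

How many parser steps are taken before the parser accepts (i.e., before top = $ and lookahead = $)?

10

step 1: stack=$ <S>  input=r v s r w $  — expand <S> -> <K> w
step 2: stack=$ w <K>  input=r v s r w $  — expand <K> -> <C> r
step 3: stack=$ w r <C>  input=r v s r w $  — expand <C> -> r <K> s
step 4: stack=$ w r s <K> r  input=r v s r w $  — match r
step 5: stack=$ w r s <K>  input=v s r w $  — expand <K> -> v <E>
step 6: stack=$ w r s <E> v  input=v s r w $  — match v
step 7: stack=$ w r s <E>  input=s r w $  — expand <E> -> epsilon
step 8: stack=$ w r s  input=s r w $  — match s
step 9: stack=$ w r  input=r w $  — match r
step 10: stack=$ w  input=w $  — match w
Accept reached after 10 steps.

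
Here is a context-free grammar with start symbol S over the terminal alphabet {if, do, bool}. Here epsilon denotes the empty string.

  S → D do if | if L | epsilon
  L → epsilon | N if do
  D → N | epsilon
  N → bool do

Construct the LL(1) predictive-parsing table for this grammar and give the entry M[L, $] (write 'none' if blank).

L → epsilon

FIRST(N): from N→bool do we get {bool}. So FIRST(N) = {bool}.
FIRST(L): from L→epsilon we get {epsilon}; from L→N if do we get {bool}. So FIRST(L) = {epsilon, bool}.
FIRST(D): from D→N we get {bool}; from D→epsilon we get {epsilon}. So FIRST(D) = {epsilon, bool}.
FIRST(S): from S→D do if we get {bool, do}; from S→if L we get {if}; from S→epsilon we get {epsilon}. So FIRST(S) = {epsilon, bool, do, if}.
FOLLOW(S) includes $ since S is the start symbol.
FOLLOW(S): S appears on no right-hand side. Thus FOLLOW(S) = {$}.
FOLLOW(L): in S→if L, the suffix after L is empty, so FOLLOW(L) ⊇ FOLLOW(S) = {$}. Thus FOLLOW(L) = {$}.
For L → epsilon: FIRST(epsilon) = {epsilon}, so it goes in M[L, t] for t ∈ {}; since epsilon ∈ FIRST, also for every t ∈ FOLLOW(L) = {$}.
For L → N if do: FIRST(N if do) = {bool}, so it goes in M[L, t] for t ∈ {bool}.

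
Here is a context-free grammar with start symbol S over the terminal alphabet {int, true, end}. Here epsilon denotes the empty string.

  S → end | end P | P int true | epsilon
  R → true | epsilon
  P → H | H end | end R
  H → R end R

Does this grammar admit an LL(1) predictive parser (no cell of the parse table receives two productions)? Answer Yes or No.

FIRST(S) = {epsilon, end, true}
FIRST(R) = {epsilon, true}
FIRST(P) = {end, true}
FIRST(H) = {end, true}
FOLLOW(S) = {$}
FOLLOW(R) = {$, end, int}
FOLLOW(P) = {$, int}
FOLLOW(H) = {$, end, int}
Cell M[P, end] receives both P → H and P → H end and P → end R — the grammar is not LL(1).

No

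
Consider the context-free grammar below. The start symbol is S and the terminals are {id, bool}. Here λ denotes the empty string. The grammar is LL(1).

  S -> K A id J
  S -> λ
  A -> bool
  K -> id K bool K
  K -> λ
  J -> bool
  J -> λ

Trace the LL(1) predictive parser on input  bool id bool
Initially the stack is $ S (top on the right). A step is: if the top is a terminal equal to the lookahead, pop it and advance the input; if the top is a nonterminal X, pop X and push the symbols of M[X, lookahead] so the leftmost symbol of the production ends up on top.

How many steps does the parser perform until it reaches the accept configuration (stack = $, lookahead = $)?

     Stack        Input           Action
  1  $ S          bool id bool $  expand S -> K A id J
  2  $ J id A K   bool id bool $  expand K -> λ
  3  $ J id A     bool id bool $  expand A -> bool
  4  $ J id bool  bool id bool $  match bool
  5  $ J id       id bool $       match id
  6  $ J          bool $          expand J -> bool
  7  $ bool       bool $          match bool
Accept reached after 7 steps.

7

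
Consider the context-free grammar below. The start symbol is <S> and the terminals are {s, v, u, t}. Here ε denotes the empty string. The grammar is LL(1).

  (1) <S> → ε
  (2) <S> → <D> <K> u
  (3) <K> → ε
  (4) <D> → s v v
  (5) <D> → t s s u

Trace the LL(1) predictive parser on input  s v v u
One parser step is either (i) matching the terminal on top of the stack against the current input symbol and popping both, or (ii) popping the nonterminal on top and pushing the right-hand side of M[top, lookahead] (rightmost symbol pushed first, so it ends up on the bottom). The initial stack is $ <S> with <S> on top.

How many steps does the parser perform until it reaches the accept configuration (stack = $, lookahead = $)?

     Stack          Input      Action
  1  $ <S>          s v v u $  expand <S> → <D> <K> u
  2  $ u <K> <D>    s v v u $  expand <D> → s v v
  3  $ u <K> v v s  s v v u $  match s
  4  $ u <K> v v    v v u $    match v
  5  $ u <K> v      v u $      match v
  6  $ u <K>        u $        expand <K> → ε
  7  $ u            u $        match u
Accept reached after 7 steps.

7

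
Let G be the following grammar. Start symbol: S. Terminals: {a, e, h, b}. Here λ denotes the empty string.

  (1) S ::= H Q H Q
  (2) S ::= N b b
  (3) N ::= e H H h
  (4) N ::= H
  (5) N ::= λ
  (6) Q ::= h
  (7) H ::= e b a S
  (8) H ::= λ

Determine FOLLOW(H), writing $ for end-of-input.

{b, e, h}

FIRST(Q): from Q::=h we get {h}. So FIRST(Q) = {h}.
FIRST(H): from H::=e b a S we get {e}; from H::=λ we get {λ}. So FIRST(H) = {λ, e}.
FIRST(N): from N::=e H H h we get {e}; from N::=H we get {λ, e}; from N::=λ we get {λ}. So FIRST(N) = {λ, e}.
FIRST(S): from S::=H Q H Q we get {e, h}; from S::=N b b we get {b, e}. So FIRST(S) = {b, e, h}.
FOLLOW(S) includes $ since S is the start symbol.
FOLLOW(N): in S::=N b b, N is followed by b b with FIRST {b}. Thus FOLLOW(N) = {b}.
FOLLOW(H): in S::=H Q H Q (occurrence 1), H is followed by Q H Q with FIRST {h}; in S::=H Q H Q (occurrence 2), H is followed by Q with FIRST {h}; in N::=e H H h (occurrence 1), H is followed by H h with FIRST {e, h}; in N::=e H H h (occurrence 2), H is followed by h with FIRST {h}; in N::=H, the suffix after H is empty, so FOLLOW(H) ⊇ FOLLOW(N) = {b}. Thus FOLLOW(H) = {b, e, h}.
FOLLOW(S): in H::=e b a S, the suffix after S is empty, so FOLLOW(S) ⊇ FOLLOW(H) = {b, e, h}. Thus FOLLOW(S) = {$, b, e, h}.
FOLLOW(Q): in S::=H Q H Q (occurrence 1), Q is followed by H Q with FIRST {e, h}; in S::=H Q H Q (occurrence 2), the suffix after Q is empty, so FOLLOW(Q) ⊇ FOLLOW(S) = {$, b, e, h}. Thus FOLLOW(Q) = {$, b, e, h}.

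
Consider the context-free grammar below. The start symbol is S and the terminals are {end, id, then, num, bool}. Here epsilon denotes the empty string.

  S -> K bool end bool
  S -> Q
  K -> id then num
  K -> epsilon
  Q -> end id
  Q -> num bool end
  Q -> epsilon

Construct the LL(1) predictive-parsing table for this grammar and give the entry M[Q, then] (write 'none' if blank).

FIRST(K) = {epsilon, id}
FIRST(Q) = {epsilon, end, num}
FIRST(S) = {epsilon, bool, end, id, num}  (via K bool end bool, Q)
FOLLOW(S) includes $ since S is the start symbol.
FOLLOW(S): S appears on no right-hand side. Thus FOLLOW(S) = {$}.
FOLLOW(Q): in S->Q, the suffix after Q is empty, so FOLLOW(Q) ⊇ FOLLOW(S) = {$}. Thus FOLLOW(Q) = {$}.
For Q -> end id: FIRST(end id) = {end}, so it goes in M[Q, t] for t ∈ {end}.
For Q -> num bool end: FIRST(num bool end) = {num}, so it goes in M[Q, t] for t ∈ {num}.
For Q -> epsilon: FIRST(epsilon) = {epsilon}, so it goes in M[Q, t] for t ∈ {}; since epsilon ∈ FIRST, also for every t ∈ FOLLOW(Q) = {$}.
None of these place a production in M[Q, then].

none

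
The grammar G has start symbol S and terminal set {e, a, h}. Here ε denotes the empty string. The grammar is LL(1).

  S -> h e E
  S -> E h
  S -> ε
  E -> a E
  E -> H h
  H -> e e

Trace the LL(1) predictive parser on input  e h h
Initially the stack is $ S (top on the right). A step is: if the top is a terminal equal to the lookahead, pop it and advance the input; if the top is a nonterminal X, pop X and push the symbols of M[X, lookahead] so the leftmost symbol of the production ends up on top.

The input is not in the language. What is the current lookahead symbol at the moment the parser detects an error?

     Stack      Input    Action
  1  $ S        e h h $  expand S -> E h
  2  $ h E      e h h $  expand E -> H h
  3  $ h h H    e h h $  expand H -> e e
  4  $ h h e e  e h h $  match e
  5  $ h h e    h h $    error: top is terminal e but lookahead is h

h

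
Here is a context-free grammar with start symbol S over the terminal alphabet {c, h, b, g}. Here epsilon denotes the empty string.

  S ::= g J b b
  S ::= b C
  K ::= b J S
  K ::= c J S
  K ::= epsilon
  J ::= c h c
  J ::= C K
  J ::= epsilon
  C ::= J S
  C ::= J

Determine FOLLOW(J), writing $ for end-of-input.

FIRST(S) = {b, g}
FIRST(K) = {epsilon, b, c}
FIRST(J) = {epsilon, b, c, g}  (via C K)
FIRST(C) = {epsilon, b, c, g}  (via J S, J)
FOLLOW(S) includes $ since S is the start symbol.
FOLLOW(S): in K::=b J S, the suffix after S is empty, so FOLLOW(S) ⊇ FOLLOW(K) = {$, b, c, g}; in K::=c J S, the suffix after S is empty, so FOLLOW(S) ⊇ FOLLOW(K) = {$, b, c, g}; in C::=J S, the suffix after S is empty, so FOLLOW(S) ⊇ FOLLOW(C) = {$, b, c, g}. Thus FOLLOW(S) = {$, b, c, g}.
FOLLOW(K): in J::=C K, the suffix after K is empty, so FOLLOW(K) ⊇ FOLLOW(J) = {$, b, c, g}. Thus FOLLOW(K) = {$, b, c, g}.
FOLLOW(J): in S::=g J b b, J is followed by b b with FIRST {b}; in K::=b J S, J is followed by S with FIRST {b, g}; in K::=c J S, J is followed by S with FIRST {b, g}; in C::=J S, J is followed by S with FIRST {b, g}; in C::=J, the suffix after J is empty, so FOLLOW(J) ⊇ FOLLOW(C) = {$, b, c, g}. Thus FOLLOW(J) = {$, b, c, g}.
FOLLOW(C): in S::=b C, the suffix after C is empty, so FOLLOW(C) ⊇ FOLLOW(S) = {$, b, c, g}; in J::=C K, C is followed by K with FIRST {epsilon, b, c}; in J::=C K, the suffix after C is nullable, so FOLLOW(C) ⊇ FOLLOW(J) = {$, b, c, g}. Thus FOLLOW(C) = {$, b, c, g}.

{$, b, c, g}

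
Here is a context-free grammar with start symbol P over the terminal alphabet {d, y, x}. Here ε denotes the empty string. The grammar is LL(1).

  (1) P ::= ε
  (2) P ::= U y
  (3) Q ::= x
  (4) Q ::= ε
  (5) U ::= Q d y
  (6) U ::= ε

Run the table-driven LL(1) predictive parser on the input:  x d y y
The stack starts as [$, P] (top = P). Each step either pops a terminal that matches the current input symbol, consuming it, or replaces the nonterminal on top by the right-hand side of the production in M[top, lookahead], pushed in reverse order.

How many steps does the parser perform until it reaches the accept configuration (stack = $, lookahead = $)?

7

step 1: stack=$ P  input=x d y y $  — expand P ::= U y
step 2: stack=$ y U  input=x d y y $  — expand U ::= Q d y
step 3: stack=$ y y d Q  input=x d y y $  — expand Q ::= x
step 4: stack=$ y y d x  input=x d y y $  — match x
step 5: stack=$ y y d  input=d y y $  — match d
step 6: stack=$ y y  input=y y $  — match y
step 7: stack=$ y  input=y $  — match y
Accept reached after 7 steps.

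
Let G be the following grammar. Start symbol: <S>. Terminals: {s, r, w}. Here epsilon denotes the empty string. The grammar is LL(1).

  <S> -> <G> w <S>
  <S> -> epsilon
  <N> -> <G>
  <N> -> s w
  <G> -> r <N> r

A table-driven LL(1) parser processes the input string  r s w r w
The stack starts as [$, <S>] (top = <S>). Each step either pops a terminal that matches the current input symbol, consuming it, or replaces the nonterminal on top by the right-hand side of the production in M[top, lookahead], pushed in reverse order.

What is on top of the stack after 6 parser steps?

r

step 1: stack=$ <S>  input=r s w r w $  — expand <S> -> <G> w <S>
step 2: stack=$ <S> w <G>  input=r s w r w $  — expand <G> -> r <N> r
step 3: stack=$ <S> w r <N> r  input=r s w r w $  — match r
step 4: stack=$ <S> w r <N>  input=s w r w $  — expand <N> -> s w
step 5: stack=$ <S> w r w s  input=s w r w $  — match s
step 6: stack=$ <S> w r w  input=w r w $  — match w
Stack after step 6: $ <S> w r (top = r).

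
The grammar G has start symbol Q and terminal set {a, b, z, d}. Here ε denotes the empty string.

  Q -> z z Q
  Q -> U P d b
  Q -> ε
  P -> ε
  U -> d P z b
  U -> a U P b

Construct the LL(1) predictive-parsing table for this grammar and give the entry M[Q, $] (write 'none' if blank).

FIRST(P): from P->ε we get {ε}. So FIRST(P) = {ε}.
FIRST(U): from U->d P z b we get {d}; from U->a U P b we get {a}. So FIRST(U) = {a, d}.
FIRST(Q): from Q->z z Q we get {z}; from Q->U P d b we get {a, d}; from Q->ε we get {ε}. So FIRST(Q) = {ε, a, d, z}.
FOLLOW(Q) includes $ since Q is the start symbol.
FOLLOW(Q): in Q->z z Q, the suffix after Q is empty (adds nothing new). Thus FOLLOW(Q) = {$}.
For Q -> z z Q: FIRST(z z Q) = {z}, so it goes in M[Q, t] for t ∈ {z}.
For Q -> U P d b: FIRST(U P d b) = {a, d}, so it goes in M[Q, t] for t ∈ {a, d}.
For Q -> ε: FIRST(ε) = {ε}, so it goes in M[Q, t] for t ∈ {}; since ε ∈ FIRST, also for every t ∈ FOLLOW(Q) = {$}.

Q -> ε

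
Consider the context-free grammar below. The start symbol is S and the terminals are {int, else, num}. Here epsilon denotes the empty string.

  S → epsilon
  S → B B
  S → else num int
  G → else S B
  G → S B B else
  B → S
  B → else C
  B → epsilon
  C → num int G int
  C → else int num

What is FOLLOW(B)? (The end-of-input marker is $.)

{$, else, int}

FIRST(C) = {else, num}
FIRST(S) = {epsilon, else}  (via B B)
FIRST(B) = {epsilon, else}  (via S)
FIRST(G) = {else}  (via S B B else)
FOLLOW(S) includes $ since S is the start symbol.
FOLLOW(G): in C→num int G int, G is followed by int with FIRST {int}. Thus FOLLOW(G) = {int}.
FOLLOW(S): in G→else S B, S is followed by B with FIRST {epsilon, else}; in G→else S B, the suffix after S is nullable, so FOLLOW(S) ⊇ FOLLOW(G) = {int}; in G→S B B else, S is followed by B B else with FIRST {else}; in B→S, the suffix after S is empty, so FOLLOW(S) ⊇ FOLLOW(B) = {$, else, int}. Thus FOLLOW(S) = {$, else, int}.
FOLLOW(B): in S→B B (occurrence 1), B is followed by B with FIRST {epsilon, else}; in S→B B (occurrence 1), the suffix after B is nullable, so FOLLOW(B) ⊇ FOLLOW(S) = {$, else, int}; in S→B B (occurrence 2), the suffix after B is empty, so FOLLOW(B) ⊇ FOLLOW(S) = {$, else, int}; in G→else S B, the suffix after B is empty, so FOLLOW(B) ⊇ FOLLOW(G) = {int}; in G→S B B else (occurrence 1), B is followed by B else with FIRST {else}; in G→S B B else (occurrence 2), B is followed by else with FIRST {else}. Thus FOLLOW(B) = {$, else, int}.
FOLLOW(C): in B→else C, the suffix after C is empty, so FOLLOW(C) ⊇ FOLLOW(B) = {$, else, int}. Thus FOLLOW(C) = {$, else, int}.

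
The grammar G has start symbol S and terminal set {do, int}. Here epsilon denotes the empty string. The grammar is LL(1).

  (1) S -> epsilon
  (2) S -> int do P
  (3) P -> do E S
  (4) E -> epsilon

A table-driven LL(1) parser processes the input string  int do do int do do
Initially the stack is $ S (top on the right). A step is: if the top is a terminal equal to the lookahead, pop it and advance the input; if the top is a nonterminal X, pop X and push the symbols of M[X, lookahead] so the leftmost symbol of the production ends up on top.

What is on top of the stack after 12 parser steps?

S

step 1: stack=$ S  input=int do do int do do $  — expand S -> int do P
step 2: stack=$ P do int  input=int do do int do do $  — match int
step 3: stack=$ P do  input=do do int do do $  — match do
step 4: stack=$ P  input=do int do do $  — expand P -> do E S
step 5: stack=$ S E do  input=do int do do $  — match do
step 6: stack=$ S E  input=int do do $  — expand E -> epsilon
step 7: stack=$ S  input=int do do $  — expand S -> int do P
step 8: stack=$ P do int  input=int do do $  — match int
step 9: stack=$ P do  input=do do $  — match do
step 10: stack=$ P  input=do $  — expand P -> do E S
step 11: stack=$ S E do  input=do $  — match do
step 12: stack=$ S E  input=$  — expand E -> epsilon
Stack after step 12: $ S (top = S).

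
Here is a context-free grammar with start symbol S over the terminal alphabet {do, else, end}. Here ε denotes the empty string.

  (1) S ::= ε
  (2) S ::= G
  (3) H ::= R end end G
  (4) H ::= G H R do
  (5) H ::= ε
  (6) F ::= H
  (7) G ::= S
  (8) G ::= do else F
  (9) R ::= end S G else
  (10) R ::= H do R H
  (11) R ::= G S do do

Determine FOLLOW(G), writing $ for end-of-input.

{$, do, else, end}

FIRST(S): from S::=ε we get {ε}; from S::=G we get {ε, do}. So FIRST(S) = {ε, do}.
FIRST(G): from G::=S we get {ε, do}; from G::=do else F we get {do}. So FIRST(G) = {ε, do}.
FIRST(H): from H::=R end end G we get {do, end}; from H::=G H R do we get {do, end}; from H::=ε we get {ε}. So FIRST(H) = {ε, do, end}.
FIRST(F): from F::=H we get {ε, do, end}. So FIRST(F) = {ε, do, end}.
FIRST(R): from R::=end S G else we get {end}; from R::=H do R H we get {do, end}; from R::=G S do do we get {do}. So FIRST(R) = {do, end}.
FOLLOW(S) includes $ since S is the start symbol.
FOLLOW(R): in H::=R end end G, R is followed by end end G with FIRST {end}; in H::=G H R do, R is followed by do with FIRST {do}; in R::=H do R H, R is followed by H with FIRST {ε, do, end}; in R::=H do R H, the suffix after R is nullable (adds nothing new). Thus FOLLOW(R) = {do, end}.
FOLLOW(S): in G::=S, the suffix after S is empty, so FOLLOW(S) ⊇ FOLLOW(G) = {$, do, else, end}; in R::=end S G else, S is followed by G else with FIRST {do, else}; in R::=G S do do, S is followed by do do with FIRST {do}. Thus FOLLOW(S) = {$, do, else, end}.
FOLLOW(H): in H::=G H R do, H is followed by R do with FIRST {do, end}; in F::=H, the suffix after H is empty, so FOLLOW(H) ⊇ FOLLOW(F) = {$, do, else, end}; in R::=H do R H (occurrence 1), H is followed by do R H with FIRST {do}; in R::=H do R H (occurrence 2), the suffix after H is empty, so FOLLOW(H) ⊇ FOLLOW(R) = {do, end}. Thus FOLLOW(H) = {$, do, else, end}.
FOLLOW(G): in S::=G, the suffix after G is empty, so FOLLOW(G) ⊇ FOLLOW(S) = {$, do, else, end}; in H::=R end end G, the suffix after G is empty, so FOLLOW(G) ⊇ FOLLOW(H) = {$, do, else, end}; in H::=G H R do, G is followed by H R do with FIRST {do, end}; in R::=end S G else, G is followed by else with FIRST {else}; in R::=G S do do, G is followed by S do do with FIRST {do}. Thus FOLLOW(G) = {$, do, else, end}.
FOLLOW(F): in G::=do else F, the suffix after F is empty, so FOLLOW(F) ⊇ FOLLOW(G) = {$, do, else, end}. Thus FOLLOW(F) = {$, do, else, end}.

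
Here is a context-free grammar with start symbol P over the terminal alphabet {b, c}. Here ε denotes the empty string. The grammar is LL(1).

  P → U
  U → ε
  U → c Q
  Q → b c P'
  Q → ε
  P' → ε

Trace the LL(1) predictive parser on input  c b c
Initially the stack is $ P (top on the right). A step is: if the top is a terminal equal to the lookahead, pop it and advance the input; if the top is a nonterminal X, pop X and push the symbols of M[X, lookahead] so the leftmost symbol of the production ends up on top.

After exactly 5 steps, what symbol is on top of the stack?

c

     Stack     Input    Action
  1  $ P       c b c $  expand P → U
  2  $ U       c b c $  expand U → c Q
  3  $ Q c     c b c $  match c
  4  $ Q       b c $    expand Q → b c P'
  5  $ P' c b  b c $    match b
Stack after step 5: $ P' c (top = c).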